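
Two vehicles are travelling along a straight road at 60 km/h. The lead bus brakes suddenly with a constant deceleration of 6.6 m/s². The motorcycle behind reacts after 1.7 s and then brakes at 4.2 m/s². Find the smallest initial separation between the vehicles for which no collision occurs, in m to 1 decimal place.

Minimum gap ≈ 40.4 m

60 km/h ÷ 3.6 = 16.6667 m/s.
Leader travels v²/(2a_L) = 277.779 / 13.200 = 21.044 m before stopping.
Follower covers v·t_r = 16.6667 × 1.7 = 28.333 m while reacting, then v²/(2a_F) = 277.779 / 8.400 = 33.069 m while braking, for a total of 28.333 + 33.069 = 61.402 m.
Since a_F ≤ a_L and the follower starts braking later, the follower is never slower than the leader, so the closest approach is when both have stopped.
Minimum gap = 61.402 − 21.044 = 40.358 m.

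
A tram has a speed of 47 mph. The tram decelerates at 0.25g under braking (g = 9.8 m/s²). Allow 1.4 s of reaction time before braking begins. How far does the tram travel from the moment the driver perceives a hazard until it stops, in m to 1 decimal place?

47 mph × 0.44704 = 21.0109 m/s.
a = 0.25 × 9.8 = 2.450 m/s².
Reaction distance = v·t_r = 21.0109 × 1.4 = 29.415 m.
Braking distance = v²/(2a) = 21.0109² / (2 × 2.450) = 441.458 / 4.900 = 90.093 m.
Total = 29.415 + 90.093 = 119.508 m.

Total stopping distance ≈ 119.5 m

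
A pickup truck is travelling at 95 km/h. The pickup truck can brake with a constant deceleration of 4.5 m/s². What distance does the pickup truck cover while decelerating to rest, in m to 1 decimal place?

Braking distance ≈ 77.4 m

95 km/h ÷ 3.6 = 26.3889 m/s.
Braking distance = v²/(2a) = 26.3889² / (2 × 4.500) = 696.374 / 9.000 = 77.375 m.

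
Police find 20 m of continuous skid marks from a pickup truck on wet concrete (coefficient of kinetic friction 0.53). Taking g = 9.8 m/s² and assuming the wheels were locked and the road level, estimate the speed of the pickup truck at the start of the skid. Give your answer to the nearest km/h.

Initial speed ≈ 52 km/h

Deceleration a = μg = 0.53 × 9.8 = 5.194 m/s².
v = √(2a·d) = √(2 × 5.194 × 20) = √207.760 = 14.4139 m/s.
= 14.4139 × 3.6 = 51.890 km/h.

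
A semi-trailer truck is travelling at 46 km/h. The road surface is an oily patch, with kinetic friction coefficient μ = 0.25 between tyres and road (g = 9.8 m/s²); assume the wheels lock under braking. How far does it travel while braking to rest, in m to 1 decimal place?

46 km/h ÷ 3.6 = 12.7778 m/s.
a = μg = 0.25 × 9.8 = 2.450 m/s².
Braking distance = v²/(2a) = 12.7778² / (2 × 2.450) = 163.272 / 4.900 = 33.321 m.

Braking distance ≈ 33.3 m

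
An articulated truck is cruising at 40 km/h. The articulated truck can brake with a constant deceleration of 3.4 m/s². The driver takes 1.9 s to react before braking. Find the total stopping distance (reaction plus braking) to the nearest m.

40 km/h ÷ 3.6 = 11.1111 m/s.
Reaction distance = v·t_r = 11.1111 × 1.9 = 21.111 m.
Braking distance = v²/(2a) = 11.1111² / (2 × 3.400) = 123.457 / 6.800 = 18.155 m.
Total = 21.111 + 18.155 = 39.266 m.

Total stopping distance ≈ 39 m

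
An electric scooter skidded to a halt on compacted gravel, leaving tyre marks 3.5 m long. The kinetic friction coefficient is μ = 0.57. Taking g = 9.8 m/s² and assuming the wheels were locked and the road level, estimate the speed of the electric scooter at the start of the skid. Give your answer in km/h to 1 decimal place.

Initial speed ≈ 22.5 km/h

Deceleration a = μg = 0.57 × 9.8 = 5.586 m/s².
v = √(2a·d) = √(2 × 5.586 × 3.5) = √39.102 = 6.2532 m/s.
= 6.2532 × 3.6 = 22.512 km/h.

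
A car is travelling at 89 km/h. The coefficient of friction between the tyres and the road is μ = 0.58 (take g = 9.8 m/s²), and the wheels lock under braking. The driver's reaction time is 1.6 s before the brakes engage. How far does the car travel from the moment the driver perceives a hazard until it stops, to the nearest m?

Total stopping distance ≈ 93 m

89 km/h ÷ 3.6 = 24.7222 m/s.
a = μg = 0.58 × 9.8 = 5.684 m/s².
Reaction distance = v·t_r = 24.7222 × 1.6 = 39.556 m.
Braking distance = v²/(2a) = 24.7222² / (2 × 5.684) = 611.187 / 11.368 = 53.764 m.
Total = 39.556 + 53.764 = 93.320 m.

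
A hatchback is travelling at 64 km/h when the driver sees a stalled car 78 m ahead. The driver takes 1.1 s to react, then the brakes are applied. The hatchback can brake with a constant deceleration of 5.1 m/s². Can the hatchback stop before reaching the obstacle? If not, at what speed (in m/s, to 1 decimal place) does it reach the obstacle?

Yes — it stops about 27.5 m short of the obstacle, so it never reaches it

64 km/h ÷ 3.6 = 17.7778 m/s.
Reaction distance = 17.7778 × 1.1 = 19.556 m.
Braking distance = v²/(2a) = 316.050 / 10.200 = 30.985 m.
Total stopping distance = 19.556 + 30.985 = 50.541 m, vs 78 m available — it stops with 78 − 50.541 = 27.459 m to spare.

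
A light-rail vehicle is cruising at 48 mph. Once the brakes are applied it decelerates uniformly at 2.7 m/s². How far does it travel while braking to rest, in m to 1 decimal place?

Braking distance ≈ 85.3 m

48 mph × 0.44704 = 21.4579 m/s.
Braking distance = v²/(2a) = 21.4579² / (2 × 2.700) = 460.441 / 5.400 = 85.267 m.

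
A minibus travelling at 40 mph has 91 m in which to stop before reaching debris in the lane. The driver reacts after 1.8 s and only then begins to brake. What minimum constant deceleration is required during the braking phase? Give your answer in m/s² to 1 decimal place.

40 mph × 0.44704 = 17.8816 m/s.
Distance covered during reaction = 17.8816 × 1.8 = 32.187 m.
Distance available for braking: 91 − 32.187 = 58.813 m.
v² = 2a·d ⇒ a = v²/(2d) = 17.8816² / (2 × 58.813) = 319.752 / 117.626 = 2.7184 m/s².

Required deceleration ≈ 2.7 m/s²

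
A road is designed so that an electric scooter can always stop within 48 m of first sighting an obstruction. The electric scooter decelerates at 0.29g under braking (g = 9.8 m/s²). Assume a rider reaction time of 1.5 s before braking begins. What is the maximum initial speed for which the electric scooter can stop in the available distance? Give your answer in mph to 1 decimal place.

Maximum speed ≈ 28.6 mph

a = 0.29 × 9.8 = 2.842 m/s².
Stopping distance: v·t_r + v²/(2a) = 48 with t_r = 1.5 s and a = 2.842 m/s².
So v² + 8.526 v − 272.83 = 0.
Positive root: v = −a·t_r + √((a·t_r)² + 2a·d) = −4.263 + √(18.173 + 272.83) = 12.7958 m/s.
12.7958 m/s ÷ 0.44704 = 28.623 mph.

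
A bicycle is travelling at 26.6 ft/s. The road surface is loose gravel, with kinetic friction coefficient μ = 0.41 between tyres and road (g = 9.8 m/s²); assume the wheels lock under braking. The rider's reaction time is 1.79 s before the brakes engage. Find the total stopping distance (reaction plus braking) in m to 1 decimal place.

Total stopping distance ≈ 22.7 m

26.6 ft/s × 0.3048 = 8.1077 m/s.
a = μg = 0.41 × 9.8 = 4.018 m/s².
Reaction distance = v·t_r = 8.1077 × 1.79 = 14.513 m.
Braking distance = v²/(2a) = 8.1077² / (2 × 4.018) = 65.735 / 8.036 = 8.180 m.
Total = 14.513 + 8.180 = 22.693 m.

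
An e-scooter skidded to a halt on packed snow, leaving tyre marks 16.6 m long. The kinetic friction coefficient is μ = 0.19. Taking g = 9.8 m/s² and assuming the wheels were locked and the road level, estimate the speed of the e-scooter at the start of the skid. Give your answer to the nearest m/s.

Initial speed ≈ 8 m/s

Deceleration a = μg = 0.19 × 9.8 = 1.862 m/s².
v = √(2a·d) = √(2 × 1.862 × 16.6) = √61.818 = 7.8624 m/s.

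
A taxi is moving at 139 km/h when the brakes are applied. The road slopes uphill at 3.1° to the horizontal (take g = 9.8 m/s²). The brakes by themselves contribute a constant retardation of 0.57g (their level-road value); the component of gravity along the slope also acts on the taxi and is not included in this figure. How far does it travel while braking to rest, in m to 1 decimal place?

Braking distance ≈ 121.9 m

139 km/h ÷ 3.6 = 38.6111 m/s.
a = 0.57 × 9.8 = 5.586 m/s².
Gravity along the uphill slope adds to the braking deceleration: a_eff = 5.586 + 9.8·sin 3.1° = 5.586 + 0.530 = 6.116 m/s².
Braking distance = v²/(2a) = 38.6111² / (2 × 6.116) = 1490.817 / 12.232 = 121.878 m.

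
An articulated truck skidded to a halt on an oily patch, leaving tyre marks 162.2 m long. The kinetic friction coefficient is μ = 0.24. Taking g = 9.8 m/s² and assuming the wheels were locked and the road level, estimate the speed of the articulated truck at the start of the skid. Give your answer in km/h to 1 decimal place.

Initial speed ≈ 99.4 km/h

Deceleration a = μg = 0.24 × 9.8 = 2.352 m/s².
v = √(2a·d) = √(2 × 2.352 × 162.2) = √762.989 = 27.6223 m/s.
= 27.6223 × 3.6 = 99.440 km/h.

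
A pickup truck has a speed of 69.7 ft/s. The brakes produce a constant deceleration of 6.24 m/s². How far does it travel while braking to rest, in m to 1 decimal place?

69.7 ft/s × 0.3048 = 21.2446 m/s.
Braking distance = v²/(2a) = 21.2446² / (2 × 6.240) = 451.333 / 12.480 = 36.165 m.

Braking distance ≈ 36.2 m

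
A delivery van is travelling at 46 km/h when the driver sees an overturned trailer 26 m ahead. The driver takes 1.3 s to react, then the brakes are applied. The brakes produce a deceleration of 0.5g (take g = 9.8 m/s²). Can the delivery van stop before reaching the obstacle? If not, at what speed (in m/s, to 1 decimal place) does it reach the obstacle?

No — it strikes the obstacle at 8.4 m/s

46 km/h ÷ 3.6 = 12.7778 m/s.
a = 0.5 × 9.8 = 4.900 m/s².
Reaction distance = 12.7778 × 1.3 = 16.611 m.
Braking distance needed to stop: v²/(2a) = 163.272 / 9.800 = 16.660 m, so total needed = 16.611 + 16.660 = 33.271 m > 26 m — it cannot stop.
Distance remaining when braking begins: 26 − 16.611 = 9.389 m.
v² = v₀² − 2a·d = 163.272 − 2 × 4.900 × 9.389 = 71.260 m²/s².
v = √71.260 = 8.442 m/s.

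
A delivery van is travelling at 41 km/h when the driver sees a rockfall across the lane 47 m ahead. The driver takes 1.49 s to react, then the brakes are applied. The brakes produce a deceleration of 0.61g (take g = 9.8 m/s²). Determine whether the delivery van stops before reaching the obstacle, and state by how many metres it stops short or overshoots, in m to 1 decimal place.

Yes — it stops 19.2 m short of the obstacle

41 km/h ÷ 3.6 = 11.3889 m/s.
a = 0.61 × 9.8 = 5.978 m/s².
Reaction distance = 11.3889 × 1.49 = 16.969 m.
Braking distance = v²/(2a) = 129.707 / 11.956 = 10.849 m.
Total stopping distance = 16.969 + 10.849 = 27.818 m, vs 47 m available — it stops with 47 − 27.818 = 19.182 m to spare.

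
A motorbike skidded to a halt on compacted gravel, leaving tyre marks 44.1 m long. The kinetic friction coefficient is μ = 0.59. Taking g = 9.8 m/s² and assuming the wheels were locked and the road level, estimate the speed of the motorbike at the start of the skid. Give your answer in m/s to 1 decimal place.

Initial speed ≈ 22.6 m/s

Deceleration a = μg = 0.59 × 9.8 = 5.782 m/s².
v = √(2a·d) = √(2 × 5.782 × 44.1) = √509.972 = 22.5826 m/s.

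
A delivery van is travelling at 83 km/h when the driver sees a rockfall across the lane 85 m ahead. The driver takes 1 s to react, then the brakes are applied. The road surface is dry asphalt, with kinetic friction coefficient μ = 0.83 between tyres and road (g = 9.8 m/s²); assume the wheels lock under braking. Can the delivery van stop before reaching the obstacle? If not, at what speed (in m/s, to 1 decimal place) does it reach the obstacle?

83 km/h ÷ 3.6 = 23.0556 m/s.
a = μg = 0.83 × 9.8 = 8.134 m/s².
Reaction distance = 23.0556 × 1 = 23.056 m.
Braking distance = v²/(2a) = 531.561 / 16.268 = 32.675 m.
Total stopping distance = 23.056 + 32.675 = 55.731 m, vs 85 m available — it stops with 85 − 55.731 = 29.269 m to spare.

Yes — it stops about 29.3 m short of the obstacle, so it never reaches it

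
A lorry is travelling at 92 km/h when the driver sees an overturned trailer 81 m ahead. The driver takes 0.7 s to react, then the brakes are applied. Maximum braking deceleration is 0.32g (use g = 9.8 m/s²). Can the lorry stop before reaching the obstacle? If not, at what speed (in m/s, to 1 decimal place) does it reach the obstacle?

92 km/h ÷ 3.6 = 25.5556 m/s.
a = 0.32 × 9.8 = 3.136 m/s².
Reaction distance = 25.5556 × 0.7 = 17.889 m.
Braking distance needed to stop: v²/(2a) = 653.089 / 6.272 = 104.128 m, so total needed = 17.889 + 104.128 = 122.017 m > 81 m — it cannot stop.
Distance remaining when braking begins: 81 − 17.889 = 63.111 m.
v² = v₀² − 2a·d = 653.089 − 2 × 3.136 × 63.111 = 257.257 m²/s².
v = √257.257 = 16.039 m/s.

No — it strikes the obstacle at 16.0 m/s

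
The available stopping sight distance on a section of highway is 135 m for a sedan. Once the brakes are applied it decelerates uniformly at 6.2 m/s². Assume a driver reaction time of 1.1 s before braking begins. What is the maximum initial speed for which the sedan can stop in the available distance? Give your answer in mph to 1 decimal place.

Maximum speed ≈ 77.5 mph

Stopping distance: v·t_r + v²/(2a) = 135 with t_r = 1.1 s and a = 6.200 m/s².
So v² + 13.640 v − 1674.00 = 0.
Positive root: v = −a·t_r + √((a·t_r)² + 2a·d) = −6.820 + √(46.512 + 1674.00) = 34.6591 m/s.
34.6591 m/s ÷ 0.44704 = 77.530 mph.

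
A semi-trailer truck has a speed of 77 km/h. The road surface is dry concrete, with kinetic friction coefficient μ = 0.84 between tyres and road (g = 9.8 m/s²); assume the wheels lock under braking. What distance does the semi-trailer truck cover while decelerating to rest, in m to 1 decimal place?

77 km/h ÷ 3.6 = 21.3889 m/s.
a = μg = 0.84 × 9.8 = 8.232 m/s².
Braking distance = v²/(2a) = 21.3889² / (2 × 8.232) = 457.485 / 16.464 = 27.787 m.

Braking distance ≈ 27.8 m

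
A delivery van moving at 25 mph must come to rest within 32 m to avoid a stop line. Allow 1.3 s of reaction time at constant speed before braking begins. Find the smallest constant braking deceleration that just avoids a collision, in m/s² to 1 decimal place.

Required deceleration ≈ 3.6 m/s²

25 mph × 0.44704 = 11.1760 m/s.
Distance covered during reaction = 11.1760 × 1.3 = 14.529 m.
Distance available for braking: 32 − 14.529 = 17.471 m.
v² = 2a·d ⇒ a = v²/(2d) = 11.1760² / (2 × 17.471) = 124.903 / 34.942 = 3.5746 m/s².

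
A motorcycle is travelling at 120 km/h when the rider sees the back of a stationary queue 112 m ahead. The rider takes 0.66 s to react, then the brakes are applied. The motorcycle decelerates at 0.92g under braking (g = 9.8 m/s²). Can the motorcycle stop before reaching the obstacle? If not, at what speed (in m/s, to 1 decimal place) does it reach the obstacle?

Yes — it stops about 28.4 m short of the obstacle, so it never reaches it

120 km/h ÷ 3.6 = 33.3333 m/s.
a = 0.92 × 9.8 = 9.016 m/s².
Reaction distance = 33.3333 × 0.66 = 22.000 m.
Braking distance = v²/(2a) = 1111.109 / 18.032 = 61.619 m.
Total stopping distance = 22.000 + 61.619 = 83.619 m, vs 112 m available — it stops with 112 − 83.619 = 28.381 m to spare.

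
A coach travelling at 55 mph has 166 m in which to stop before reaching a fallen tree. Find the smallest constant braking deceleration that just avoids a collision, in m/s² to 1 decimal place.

55 mph × 0.44704 = 24.5872 m/s.
v² = 2a·d ⇒ a = v²/(2d) = 24.5872² / (2 × 166.000) = 604.530 / 332.000 = 1.8209 m/s².

Required deceleration ≈ 1.8 m/s²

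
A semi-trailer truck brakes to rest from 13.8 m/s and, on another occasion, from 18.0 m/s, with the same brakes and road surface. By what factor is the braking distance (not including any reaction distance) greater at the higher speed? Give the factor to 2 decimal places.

Braking distance d = v²/(2a), so with a fixed, d ∝ v².
Factor = (18.0/13.8)² = 1.3043² = 1.7012.

Factor ≈ 1.70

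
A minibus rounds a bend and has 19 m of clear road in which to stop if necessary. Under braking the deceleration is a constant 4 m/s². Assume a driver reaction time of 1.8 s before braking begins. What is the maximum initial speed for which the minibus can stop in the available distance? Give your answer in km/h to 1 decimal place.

Maximum speed ≈ 25.5 km/h

Stopping distance: v·t_r + v²/(2a) = 19 with t_r = 1.8 s and a = 4.000 m/s².
So v² + 14.400 v − 152.00 = 0.
Positive root: v = −a·t_r + √((a·t_r)² + 2a·d) = −7.200 + √(51.840 + 152.00) = 7.0773 m/s.
7.0773 m/s × 3.6 = 25.478 km/h.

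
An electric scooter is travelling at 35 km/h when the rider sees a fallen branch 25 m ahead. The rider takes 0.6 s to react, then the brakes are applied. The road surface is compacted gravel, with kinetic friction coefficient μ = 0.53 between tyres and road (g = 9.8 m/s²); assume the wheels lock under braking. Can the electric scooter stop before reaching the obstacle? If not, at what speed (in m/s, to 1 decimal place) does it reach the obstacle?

35 km/h ÷ 3.6 = 9.7222 m/s.
a = μg = 0.53 × 9.8 = 5.194 m/s².
Reaction distance = 9.7222 × 0.6 = 5.833 m.
Braking distance = v²/(2a) = 94.521 / 10.388 = 9.099 m.
Total stopping distance = 5.833 + 9.099 = 14.932 m, vs 25 m available — it stops with 25 − 14.932 = 10.068 m to spare.

Yes — it stops about 10.1 m short of the obstacle, so it never reaches it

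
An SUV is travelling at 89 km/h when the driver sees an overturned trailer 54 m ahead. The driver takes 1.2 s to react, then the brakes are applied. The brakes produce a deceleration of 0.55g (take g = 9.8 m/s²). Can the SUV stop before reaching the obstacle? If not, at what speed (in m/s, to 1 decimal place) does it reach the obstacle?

89 km/h ÷ 3.6 = 24.7222 m/s.
a = 0.55 × 9.8 = 5.390 m/s².
Reaction distance = 24.7222 × 1.2 = 29.667 m.
Braking distance needed to stop: v²/(2a) = 611.187 / 10.780 = 56.696 m, so total needed = 29.667 + 56.696 = 86.363 m > 54 m — it cannot stop.
Distance remaining when braking begins: 54 − 29.667 = 24.333 m.
v² = v₀² − 2a·d = 611.187 − 2 × 5.390 × 24.333 = 348.877 m²/s².
v = √348.877 = 18.678 m/s.

No — it strikes the obstacle at 18.7 m/s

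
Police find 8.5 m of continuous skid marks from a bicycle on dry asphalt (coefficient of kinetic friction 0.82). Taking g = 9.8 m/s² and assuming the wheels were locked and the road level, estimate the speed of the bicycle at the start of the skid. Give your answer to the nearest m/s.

Deceleration a = μg = 0.82 × 9.8 = 8.036 m/s².
v = √(2a·d) = √(2 × 8.036 × 8.5) = √136.612 = 11.6881 m/s.

Initial speed ≈ 12 m/s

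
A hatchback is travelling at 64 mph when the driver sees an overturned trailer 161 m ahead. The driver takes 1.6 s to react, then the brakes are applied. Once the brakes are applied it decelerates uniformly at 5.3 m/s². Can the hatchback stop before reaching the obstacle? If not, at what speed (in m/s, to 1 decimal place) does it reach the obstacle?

Yes — it stops about 38.0 m short of the obstacle, so it never reaches it

64 mph × 0.44704 = 28.6106 m/s.
Reaction distance = 28.6106 × 1.6 = 45.777 m.
Braking distance = v²/(2a) = 818.566 / 10.600 = 77.223 m.
Total stopping distance = 45.777 + 77.223 = 123.000 m, vs 161 m available — it stops with 161 − 123.000 = 38.000 m to spare.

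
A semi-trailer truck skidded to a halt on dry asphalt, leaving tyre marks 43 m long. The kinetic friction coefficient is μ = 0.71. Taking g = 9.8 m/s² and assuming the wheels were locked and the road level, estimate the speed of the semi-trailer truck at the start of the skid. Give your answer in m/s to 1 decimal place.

Initial speed ≈ 24.5 m/s

Deceleration a = μg = 0.71 × 9.8 = 6.958 m/s².
v = √(2a·d) = √(2 × 6.958 × 43) = √598.388 = 24.4620 m/s.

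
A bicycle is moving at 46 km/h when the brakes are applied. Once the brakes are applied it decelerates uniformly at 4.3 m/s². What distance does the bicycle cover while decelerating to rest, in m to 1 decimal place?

46 km/h ÷ 3.6 = 12.7778 m/s.
Braking distance = v²/(2a) = 12.7778² / (2 × 4.300) = 163.272 / 8.600 = 18.985 m.

Braking distance ≈ 19.0 m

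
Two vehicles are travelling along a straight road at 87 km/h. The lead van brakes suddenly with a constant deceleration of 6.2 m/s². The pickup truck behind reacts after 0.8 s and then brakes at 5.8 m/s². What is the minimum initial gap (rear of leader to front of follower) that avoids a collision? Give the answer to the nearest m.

Minimum gap ≈ 23 m

87 km/h ÷ 3.6 = 24.1667 m/s.
Leader travels v²/(2a_L) = 584.029 / 12.400 = 47.099 m before stopping.
Follower covers v·t_r = 24.1667 × 0.8 = 19.333 m while reacting, then v²/(2a_F) = 584.029 / 11.600 = 50.347 m while braking, for a total of 19.333 + 50.347 = 69.680 m.
Since a_F ≤ a_L and the follower starts braking later, the follower is never slower than the leader, so the closest approach is when both have stopped.
Minimum gap = 69.680 − 47.099 = 22.581 m.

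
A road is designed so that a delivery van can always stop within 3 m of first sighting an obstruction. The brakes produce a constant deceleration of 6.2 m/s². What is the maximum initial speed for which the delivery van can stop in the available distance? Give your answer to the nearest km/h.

v²/(2a) = d ⇒ v = √(2 × 6.200 × 3) = √37.20 = 6.0992 m/s.
6.0992 m/s × 3.6 = 21.957 km/h.

Maximum speed ≈ 22 km/h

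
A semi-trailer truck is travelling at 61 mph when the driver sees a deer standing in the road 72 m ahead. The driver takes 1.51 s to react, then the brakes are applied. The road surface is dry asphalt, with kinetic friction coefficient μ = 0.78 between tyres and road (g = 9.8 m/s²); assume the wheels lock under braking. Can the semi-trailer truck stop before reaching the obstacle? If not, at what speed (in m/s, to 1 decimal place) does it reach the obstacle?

No — it strikes the obstacle at 16.5 m/s

61 mph × 0.44704 = 27.2694 m/s.
a = μg = 0.78 × 9.8 = 7.644 m/s².
Reaction distance = 27.2694 × 1.51 = 41.177 m.
Braking distance needed to stop: v²/(2a) = 743.620 / 15.288 = 48.641 m, so total needed = 41.177 + 48.641 = 89.818 m > 72 m — it cannot stop.
Distance remaining when braking begins: 72 − 41.177 = 30.823 m.
v² = v₀² − 2a·d = 743.620 − 2 × 7.644 × 30.823 = 272.398 m²/s².
v = √272.398 = 16.504 m/s.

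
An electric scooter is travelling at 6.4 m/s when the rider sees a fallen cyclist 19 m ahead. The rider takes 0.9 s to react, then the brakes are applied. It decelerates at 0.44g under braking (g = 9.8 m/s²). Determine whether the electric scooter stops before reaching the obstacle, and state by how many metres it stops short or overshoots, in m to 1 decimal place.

a = 0.44 × 9.8 = 4.312 m/s².
Reaction distance = 6.4000 × 0.9 = 5.760 m.
Braking distance = v²/(2a) = 40.960 / 8.624 = 4.750 m.
Total stopping distance = 5.760 + 4.750 = 10.510 m, vs 19 m available — it stops with 19 − 10.510 = 8.490 m to spare.

Yes — it stops 8.5 m short of the obstacle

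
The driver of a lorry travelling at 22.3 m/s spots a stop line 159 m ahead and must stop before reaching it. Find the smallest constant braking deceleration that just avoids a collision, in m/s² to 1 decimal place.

v² = 2a·d ⇒ a = v²/(2d) = 22.3000² / (2 × 159.000) = 497.290 / 318.000 = 1.5638 m/s².

Required deceleration ≈ 1.6 m/s²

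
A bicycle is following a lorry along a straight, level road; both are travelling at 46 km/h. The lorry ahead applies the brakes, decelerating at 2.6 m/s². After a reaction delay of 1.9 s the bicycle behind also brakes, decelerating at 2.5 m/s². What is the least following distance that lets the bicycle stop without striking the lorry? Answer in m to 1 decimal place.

46 km/h ÷ 3.6 = 12.7778 m/s.
Leader travels v²/(2a_L) = 163.272 / 5.200 = 31.398 m before stopping.
Follower covers v·t_r = 12.7778 × 1.9 = 24.278 m while reacting, then v²/(2a_F) = 163.272 / 5.000 = 32.654 m while braking, for a total of 24.278 + 32.654 = 56.932 m.
Since a_F ≤ a_L and the follower starts braking later, the follower is never slower than the leader, so the closest approach is when both have stopped.
Minimum gap = 56.932 − 31.398 = 25.534 m.

Minimum gap ≈ 25.5 m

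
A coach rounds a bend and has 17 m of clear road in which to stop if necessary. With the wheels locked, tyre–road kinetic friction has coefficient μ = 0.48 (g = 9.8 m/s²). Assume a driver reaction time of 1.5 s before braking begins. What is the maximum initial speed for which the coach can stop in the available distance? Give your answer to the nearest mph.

a = μg = 0.48 × 9.8 = 4.704 m/s².
Stopping distance: v·t_r + v²/(2a) = 17 with t_r = 1.5 s and a = 4.704 m/s².
So v² + 14.112 v − 159.94 = 0.
Positive root: v = −a·t_r + √((a·t_r)² + 2a·d) = −7.056 + √(49.787 + 159.94) = 7.4260 m/s.
7.4260 m/s ÷ 0.44704 = 16.611 mph.

Maximum speed ≈ 17 mph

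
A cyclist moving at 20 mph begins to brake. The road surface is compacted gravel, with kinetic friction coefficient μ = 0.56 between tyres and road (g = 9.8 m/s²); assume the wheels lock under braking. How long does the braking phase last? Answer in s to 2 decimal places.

Braking time ≈ 1.63 s

20 mph × 0.44704 = 8.9408 m/s.
a = μg = 0.56 × 9.8 = 5.488 m/s².
Braking time = v/a = 8.9408 / 5.488 = 1.629 s.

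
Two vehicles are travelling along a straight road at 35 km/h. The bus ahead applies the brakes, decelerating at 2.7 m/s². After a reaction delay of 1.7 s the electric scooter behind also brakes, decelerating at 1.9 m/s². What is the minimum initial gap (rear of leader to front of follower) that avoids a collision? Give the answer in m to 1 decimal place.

35 km/h ÷ 3.6 = 9.7222 m/s.
Leader travels v²/(2a_L) = 94.521 / 5.400 = 17.504 m before stopping.
Follower covers v·t_r = 9.7222 × 1.7 = 16.528 m while reacting, then v²/(2a_F) = 94.521 / 3.800 = 24.874 m while braking, for a total of 16.528 + 24.874 = 41.402 m.
Since a_F ≤ a_L and the follower starts braking later, the follower is never slower than the leader, so the closest approach is when both have stopped.
Minimum gap = 41.402 − 17.504 = 23.898 m.

Minimum gap ≈ 23.9 m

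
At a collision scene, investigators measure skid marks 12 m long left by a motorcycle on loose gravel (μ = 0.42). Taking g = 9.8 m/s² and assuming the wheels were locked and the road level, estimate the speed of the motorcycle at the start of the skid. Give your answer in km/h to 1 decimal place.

Initial speed ≈ 35.8 km/h

Deceleration a = μg = 0.42 × 9.8 = 4.116 m/s².
v = √(2a·d) = √(2 × 4.116 × 12) = √98.784 = 9.9390 m/s.
= 9.9390 × 3.6 = 35.780 km/h.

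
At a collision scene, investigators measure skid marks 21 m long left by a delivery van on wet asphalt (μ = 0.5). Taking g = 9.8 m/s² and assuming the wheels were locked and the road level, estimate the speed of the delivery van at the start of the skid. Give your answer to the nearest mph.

Initial speed ≈ 32 mph

Deceleration a = μg = 0.5 × 9.8 = 4.900 m/s².
v = √(2a·d) = √(2 × 4.900 × 21) = √205.800 = 14.3457 m/s.
= 14.3457 ÷ 0.44704 = 32.090 mph.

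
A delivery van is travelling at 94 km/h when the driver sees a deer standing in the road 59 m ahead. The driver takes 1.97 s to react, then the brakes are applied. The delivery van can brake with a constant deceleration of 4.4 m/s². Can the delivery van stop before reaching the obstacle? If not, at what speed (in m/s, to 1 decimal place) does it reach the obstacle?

No — it strikes the obstacle at 24.8 m/s

94 km/h ÷ 3.6 = 26.1111 m/s.
Reaction distance = 26.1111 × 1.97 = 51.439 m.
Braking distance needed to stop: v²/(2a) = 681.790 / 8.800 = 77.476 m, so total needed = 51.439 + 77.476 = 128.915 m > 59 m — it cannot stop.
Distance remaining when braking begins: 59 − 51.439 = 7.561 m.
v² = v₀² − 2a·d = 681.790 − 2 × 4.400 × 7.561 = 615.253 m²/s².
v = √615.253 = 24.804 m/s.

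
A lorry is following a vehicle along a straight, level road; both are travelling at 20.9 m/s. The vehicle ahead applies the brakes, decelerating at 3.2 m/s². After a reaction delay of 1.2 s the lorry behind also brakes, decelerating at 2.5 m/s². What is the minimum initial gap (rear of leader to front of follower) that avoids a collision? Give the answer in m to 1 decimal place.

Minimum gap ≈ 44.2 m

Leader travels v²/(2a_L) = 436.810 / 6.400 = 68.252 m before stopping.
Follower covers v·t_r = 20.9000 × 1.2 = 25.080 m while reacting, then v²/(2a_F) = 436.810 / 5.000 = 87.362 m while braking, for a total of 25.080 + 87.362 = 112.442 m.
Since a_F ≤ a_L and the follower starts braking later, the follower is never slower than the leader, so the closest approach is when both have stopped.
Minimum gap = 112.442 − 68.252 = 44.190 m.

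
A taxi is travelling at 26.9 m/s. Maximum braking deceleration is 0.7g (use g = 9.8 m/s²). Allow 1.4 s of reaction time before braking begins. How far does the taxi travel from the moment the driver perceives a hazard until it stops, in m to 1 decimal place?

a = 0.7 × 9.8 = 6.860 m/s².
Reaction distance = v·t_r = 26.9000 × 1.4 = 37.660 m.
Braking distance = v²/(2a) = 26.9000² / (2 × 6.860) = 723.610 / 13.720 = 52.741 m.
Total = 37.660 + 52.741 = 90.401 m.

Total stopping distance ≈ 90.4 m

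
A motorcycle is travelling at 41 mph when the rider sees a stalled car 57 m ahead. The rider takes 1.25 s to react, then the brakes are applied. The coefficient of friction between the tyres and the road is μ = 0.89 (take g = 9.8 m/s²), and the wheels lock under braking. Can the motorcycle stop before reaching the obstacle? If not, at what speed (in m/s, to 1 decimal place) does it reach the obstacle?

41 mph × 0.44704 = 18.3286 m/s.
a = μg = 0.89 × 9.8 = 8.722 m/s².
Reaction distance = 18.3286 × 1.25 = 22.911 m.
Braking distance = v²/(2a) = 335.938 / 17.444 = 19.258 m.
Total stopping distance = 22.911 + 19.258 = 42.169 m, vs 57 m available — it stops with 57 − 42.169 = 14.831 m to spare.

Yes — it stops about 14.8 m short of the obstacle, so it never reaches it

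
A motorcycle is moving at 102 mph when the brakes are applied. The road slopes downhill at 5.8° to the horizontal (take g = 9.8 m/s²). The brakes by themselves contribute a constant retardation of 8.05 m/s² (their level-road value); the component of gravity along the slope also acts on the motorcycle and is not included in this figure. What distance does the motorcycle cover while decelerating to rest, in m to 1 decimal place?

Braking distance ≈ 147.3 m

102 mph × 0.44704 = 45.5981 m/s.
Gravity along the downhill slope reduces the braking deceleration: a_eff = 8.050 − 9.8·sin 5.8° = 8.050 − 0.990 = 7.060 m/s².
Braking distance = v²/(2a) = 45.5981² / (2 × 7.060) = 2079.187 / 14.120 = 147.251 m.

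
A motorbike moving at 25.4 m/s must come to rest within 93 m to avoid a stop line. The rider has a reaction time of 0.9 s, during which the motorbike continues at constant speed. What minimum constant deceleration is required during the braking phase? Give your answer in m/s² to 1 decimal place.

Distance covered during reaction = 25.4000 × 0.9 = 22.860 m.
Distance available for braking: 93 − 22.860 = 70.140 m.
v² = 2a·d ⇒ a = v²/(2d) = 25.4000² / (2 × 70.140) = 645.160 / 140.280 = 4.5991 m/s².

Required deceleration ≈ 4.6 m/s²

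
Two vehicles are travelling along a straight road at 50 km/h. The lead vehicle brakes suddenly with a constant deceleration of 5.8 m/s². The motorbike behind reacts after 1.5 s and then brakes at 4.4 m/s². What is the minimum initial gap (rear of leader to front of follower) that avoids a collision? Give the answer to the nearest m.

50 km/h ÷ 3.6 = 13.8889 m/s.
Leader travels v²/(2a_L) = 192.902 / 11.600 = 16.629 m before stopping.
Follower covers v·t_r = 13.8889 × 1.5 = 20.833 m while reacting, then v²/(2a_F) = 192.902 / 8.800 = 21.921 m while braking, for a total of 20.833 + 21.921 = 42.754 m.
Since a_F ≤ a_L and the follower starts braking later, the follower is never slower than the leader, so the closest approach is when both have stopped.
Minimum gap = 42.754 − 16.629 = 26.125 m.

Minimum gap ≈ 26 m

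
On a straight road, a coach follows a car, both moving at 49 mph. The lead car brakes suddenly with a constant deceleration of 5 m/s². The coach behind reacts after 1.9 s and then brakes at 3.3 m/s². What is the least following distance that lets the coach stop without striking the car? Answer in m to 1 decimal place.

49 mph × 0.44704 = 21.9050 m/s.
Leader travels v²/(2a_L) = 479.829 / 10.000 = 47.983 m before stopping.
Follower covers v·t_r = 21.9050 × 1.9 = 41.620 m while reacting, then v²/(2a_F) = 479.829 / 6.600 = 72.701 m while braking, for a total of 41.620 + 72.701 = 114.321 m.
Since a_F ≤ a_L and the follower starts braking later, the follower is never slower than the leader, so the closest approach is when both have stopped.
Minimum gap = 114.321 − 47.983 = 66.338 m.

Minimum gap ≈ 66.3 m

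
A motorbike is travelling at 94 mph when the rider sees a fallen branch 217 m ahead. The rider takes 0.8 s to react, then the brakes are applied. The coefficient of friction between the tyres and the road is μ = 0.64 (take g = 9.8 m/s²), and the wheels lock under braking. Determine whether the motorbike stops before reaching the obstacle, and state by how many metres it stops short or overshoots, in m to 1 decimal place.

94 mph × 0.44704 = 42.0218 m/s.
a = μg = 0.64 × 9.8 = 6.272 m/s².
Reaction distance = 42.0218 × 0.8 = 33.617 m.
Braking distance = v²/(2a) = 1765.832 / 12.544 = 140.771 m.
Total stopping distance = 33.617 + 140.771 = 174.388 m, vs 217 m available — it stops with 217 − 174.388 = 42.612 m to spare.

Yes — it stops 42.6 m short of the obstacle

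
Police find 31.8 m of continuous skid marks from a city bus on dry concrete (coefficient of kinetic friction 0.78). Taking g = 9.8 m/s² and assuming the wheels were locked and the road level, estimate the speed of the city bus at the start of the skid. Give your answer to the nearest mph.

Deceleration a = μg = 0.78 × 9.8 = 7.644 m/s².
v = √(2a·d) = √(2 × 7.644 × 31.8) = √486.158 = 22.0490 m/s.
= 22.0490 ÷ 0.44704 = 49.322 mph.

Initial speed ≈ 49 mph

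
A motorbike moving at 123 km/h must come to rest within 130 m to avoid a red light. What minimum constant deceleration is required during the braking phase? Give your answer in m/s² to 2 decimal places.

Required deceleration ≈ 4.49 m/s²

123 km/h ÷ 3.6 = 34.1667 m/s.
v² = 2a·d ⇒ a = v²/(2d) = 34.1667² / (2 × 130.000) = 1167.363 / 260.000 = 4.4899 m/s².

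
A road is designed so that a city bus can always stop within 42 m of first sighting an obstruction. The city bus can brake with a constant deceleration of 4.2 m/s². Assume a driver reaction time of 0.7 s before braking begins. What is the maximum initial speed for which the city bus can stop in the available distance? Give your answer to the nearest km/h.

Stopping distance: v·t_r + v²/(2a) = 42 with t_r = 0.7 s and a = 4.200 m/s².
So v² + 5.880 v − 352.80 = 0.
Positive root: v = −a·t_r + √((a·t_r)² + 2a·d) = −2.940 + √(8.644 + 352.80) = 16.0717 m/s.
16.0717 m/s × 3.6 = 57.858 km/h.

Maximum speed ≈ 58 km/h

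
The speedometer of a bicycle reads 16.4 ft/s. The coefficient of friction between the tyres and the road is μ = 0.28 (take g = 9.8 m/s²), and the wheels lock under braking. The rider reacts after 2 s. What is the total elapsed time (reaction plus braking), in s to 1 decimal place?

Total time ≈ 3.8 s

16.4 ft/s × 0.3048 = 4.9987 m/s.
a = μg = 0.28 × 9.8 = 2.744 m/s².
Braking time = v/a = 4.9987 / 2.744 = 1.822 s.
Total = 2 + 1.822 = 3.822 s.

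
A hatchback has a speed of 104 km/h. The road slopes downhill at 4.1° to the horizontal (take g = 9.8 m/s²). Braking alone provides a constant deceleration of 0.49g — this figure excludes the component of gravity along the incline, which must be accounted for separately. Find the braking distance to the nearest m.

Braking distance ≈ 102 m

104 km/h ÷ 3.6 = 28.8889 m/s.
a = 0.49 × 9.8 = 4.802 m/s².
Gravity along the downhill slope reduces the braking deceleration: a_eff = 4.802 − 9.8·sin 4.1° = 4.802 − 0.701 = 4.101 m/s².
Braking distance = v²/(2a) = 28.8889² / (2 × 4.101) = 834.569 / 8.202 = 101.752 m.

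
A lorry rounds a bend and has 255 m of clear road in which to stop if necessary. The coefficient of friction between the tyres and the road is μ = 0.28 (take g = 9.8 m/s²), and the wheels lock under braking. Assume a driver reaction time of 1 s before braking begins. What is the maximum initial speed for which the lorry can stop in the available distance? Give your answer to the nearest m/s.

Maximum speed ≈ 35 m/s

a = μg = 0.28 × 9.8 = 2.744 m/s².
Stopping distance: v·t_r + v²/(2a) = 255 with t_r = 1 s and a = 2.744 m/s².
So v² + 5.488 v − 1399.44 = 0.
Positive root: v = −a·t_r + √((a·t_r)² + 2a·d) = −2.744 + √(7.530 + 1399.44) = 34.7656 m/s.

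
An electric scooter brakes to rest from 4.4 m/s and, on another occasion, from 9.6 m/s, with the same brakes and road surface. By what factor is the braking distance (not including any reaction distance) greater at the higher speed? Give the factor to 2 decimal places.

Factor ≈ 4.76

Braking distance d = v²/(2a), so with a fixed, d ∝ v².
Factor = (9.6/4.4)² = 2.1818² = 4.7603.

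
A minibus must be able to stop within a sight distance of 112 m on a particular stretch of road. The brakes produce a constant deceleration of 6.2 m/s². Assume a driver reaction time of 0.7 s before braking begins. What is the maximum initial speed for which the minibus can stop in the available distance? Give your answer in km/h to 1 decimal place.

Stopping distance: v·t_r + v²/(2a) = 112 with t_r = 0.7 s and a = 6.200 m/s².
So v² + 8.680 v − 1388.80 = 0.
Positive root: v = −a·t_r + √((a·t_r)² + 2a·d) = −4.340 + √(18.836 + 1388.80) = 33.1785 m/s.
33.1785 m/s × 3.6 = 119.443 km/h.

Maximum speed ≈ 119.4 km/h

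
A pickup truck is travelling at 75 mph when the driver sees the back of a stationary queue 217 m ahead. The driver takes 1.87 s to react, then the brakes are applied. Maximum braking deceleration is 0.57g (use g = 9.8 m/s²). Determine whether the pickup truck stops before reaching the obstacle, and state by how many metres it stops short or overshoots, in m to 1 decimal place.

75 mph × 0.44704 = 33.5280 m/s.
a = 0.57 × 9.8 = 5.586 m/s².
Reaction distance = 33.5280 × 1.87 = 62.697 m.
Braking distance = v²/(2a) = 1124.127 / 11.172 = 100.620 m.
Total stopping distance = 62.697 + 100.620 = 163.317 m, vs 217 m available — it stops with 217 − 163.317 = 53.683 m to spare.

Yes — it stops 53.7 m short of the obstacle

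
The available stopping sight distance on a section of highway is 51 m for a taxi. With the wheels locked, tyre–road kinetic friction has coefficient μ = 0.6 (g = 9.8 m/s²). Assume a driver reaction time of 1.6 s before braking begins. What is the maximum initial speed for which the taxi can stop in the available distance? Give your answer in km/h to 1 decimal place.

a = μg = 0.6 × 9.8 = 5.880 m/s².
Stopping distance: v·t_r + v²/(2a) = 51 with t_r = 1.6 s and a = 5.880 m/s².
So v² + 18.816 v − 599.76 = 0.
Positive root: v = −a·t_r + √((a·t_r)² + 2a·d) = −9.408 + √(88.510 + 599.76) = 16.8269 m/s.
16.8269 m/s × 3.6 = 60.577 km/h.

Maximum speed ≈ 60.6 km/h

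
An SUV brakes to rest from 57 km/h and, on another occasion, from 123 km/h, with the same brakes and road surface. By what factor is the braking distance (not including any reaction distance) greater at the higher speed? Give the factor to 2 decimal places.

Braking distance d = v²/(2a), so with a fixed, d ∝ v².
Factor = (123/57)² = 2.1579² = 4.6565.

Factor ≈ 4.66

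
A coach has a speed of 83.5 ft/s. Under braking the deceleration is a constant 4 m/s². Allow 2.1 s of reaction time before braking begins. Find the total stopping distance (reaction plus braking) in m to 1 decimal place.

83.5 ft/s × 0.3048 = 25.4508 m/s.
Reaction distance = v·t_r = 25.4508 × 2.1 = 53.447 m.
Braking distance = v²/(2a) = 25.4508² / (2 × 4.000) = 647.743 / 8.000 = 80.968 m.
Total = 53.447 + 80.968 = 134.415 m.

Total stopping distance ≈ 134.4 m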